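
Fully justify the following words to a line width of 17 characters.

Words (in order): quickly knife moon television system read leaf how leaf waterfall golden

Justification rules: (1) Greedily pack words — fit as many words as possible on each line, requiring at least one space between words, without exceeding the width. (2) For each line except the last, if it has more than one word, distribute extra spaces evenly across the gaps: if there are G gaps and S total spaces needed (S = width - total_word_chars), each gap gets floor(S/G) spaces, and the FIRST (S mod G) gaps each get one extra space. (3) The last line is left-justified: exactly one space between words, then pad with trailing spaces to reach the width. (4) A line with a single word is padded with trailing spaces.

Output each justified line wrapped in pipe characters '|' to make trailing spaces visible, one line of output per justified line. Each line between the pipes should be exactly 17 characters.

Line 1: ['quickly', 'knife'] (min_width=13, slack=4)
Line 2: ['moon', 'television'] (min_width=15, slack=2)
Line 3: ['system', 'read', 'leaf'] (min_width=16, slack=1)
Line 4: ['how', 'leaf'] (min_width=8, slack=9)
Line 5: ['waterfall', 'golden'] (min_width=16, slack=1)

Answer: |quickly     knife|
|moon   television|
|system  read leaf|
|how          leaf|
|waterfall golden |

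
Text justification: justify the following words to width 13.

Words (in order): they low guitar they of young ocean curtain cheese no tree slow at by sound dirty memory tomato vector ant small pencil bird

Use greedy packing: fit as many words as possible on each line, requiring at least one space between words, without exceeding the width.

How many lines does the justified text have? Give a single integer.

Answer: 11

Derivation:
Line 1: ['they', 'low'] (min_width=8, slack=5)
Line 2: ['guitar', 'they'] (min_width=11, slack=2)
Line 3: ['of', 'young'] (min_width=8, slack=5)
Line 4: ['ocean', 'curtain'] (min_width=13, slack=0)
Line 5: ['cheese', 'no'] (min_width=9, slack=4)
Line 6: ['tree', 'slow', 'at'] (min_width=12, slack=1)
Line 7: ['by', 'sound'] (min_width=8, slack=5)
Line 8: ['dirty', 'memory'] (min_width=12, slack=1)
Line 9: ['tomato', 'vector'] (min_width=13, slack=0)
Line 10: ['ant', 'small'] (min_width=9, slack=4)
Line 11: ['pencil', 'bird'] (min_width=11, slack=2)
Total lines: 11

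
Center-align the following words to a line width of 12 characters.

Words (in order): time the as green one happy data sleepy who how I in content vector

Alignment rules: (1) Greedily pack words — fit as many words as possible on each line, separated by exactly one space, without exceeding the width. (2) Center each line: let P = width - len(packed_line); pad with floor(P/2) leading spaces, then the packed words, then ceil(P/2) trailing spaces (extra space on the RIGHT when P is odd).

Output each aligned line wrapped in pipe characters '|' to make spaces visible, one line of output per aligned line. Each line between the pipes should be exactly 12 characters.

Answer: |time the as |
| green one  |
| happy data |
| sleepy who |
|  how I in  |
|  content   |
|   vector   |

Derivation:
Line 1: ['time', 'the', 'as'] (min_width=11, slack=1)
Line 2: ['green', 'one'] (min_width=9, slack=3)
Line 3: ['happy', 'data'] (min_width=10, slack=2)
Line 4: ['sleepy', 'who'] (min_width=10, slack=2)
Line 5: ['how', 'I', 'in'] (min_width=8, slack=4)
Line 6: ['content'] (min_width=7, slack=5)
Line 7: ['vector'] (min_width=6, slack=6)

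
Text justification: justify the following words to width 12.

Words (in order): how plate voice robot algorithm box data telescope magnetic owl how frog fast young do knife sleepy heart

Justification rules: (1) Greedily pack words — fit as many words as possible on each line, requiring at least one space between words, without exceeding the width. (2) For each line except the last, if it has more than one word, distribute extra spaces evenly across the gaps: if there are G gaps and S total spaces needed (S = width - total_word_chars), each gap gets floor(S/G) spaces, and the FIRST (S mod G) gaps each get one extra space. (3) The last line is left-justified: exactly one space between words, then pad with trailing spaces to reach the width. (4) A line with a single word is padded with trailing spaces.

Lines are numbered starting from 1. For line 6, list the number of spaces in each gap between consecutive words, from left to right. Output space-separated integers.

Answer: 1

Derivation:
Line 1: ['how', 'plate'] (min_width=9, slack=3)
Line 2: ['voice', 'robot'] (min_width=11, slack=1)
Line 3: ['algorithm'] (min_width=9, slack=3)
Line 4: ['box', 'data'] (min_width=8, slack=4)
Line 5: ['telescope'] (min_width=9, slack=3)
Line 6: ['magnetic', 'owl'] (min_width=12, slack=0)
Line 7: ['how', 'frog'] (min_width=8, slack=4)
Line 8: ['fast', 'young'] (min_width=10, slack=2)
Line 9: ['do', 'knife'] (min_width=8, slack=4)
Line 10: ['sleepy', 'heart'] (min_width=12, slack=0)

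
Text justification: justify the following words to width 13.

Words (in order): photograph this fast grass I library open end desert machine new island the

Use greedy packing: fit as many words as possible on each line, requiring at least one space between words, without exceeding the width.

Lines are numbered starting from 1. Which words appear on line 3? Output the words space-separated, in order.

Answer: grass I

Derivation:
Line 1: ['photograph'] (min_width=10, slack=3)
Line 2: ['this', 'fast'] (min_width=9, slack=4)
Line 3: ['grass', 'I'] (min_width=7, slack=6)
Line 4: ['library', 'open'] (min_width=12, slack=1)
Line 5: ['end', 'desert'] (min_width=10, slack=3)
Line 6: ['machine', 'new'] (min_width=11, slack=2)
Line 7: ['island', 'the'] (min_width=10, slack=3)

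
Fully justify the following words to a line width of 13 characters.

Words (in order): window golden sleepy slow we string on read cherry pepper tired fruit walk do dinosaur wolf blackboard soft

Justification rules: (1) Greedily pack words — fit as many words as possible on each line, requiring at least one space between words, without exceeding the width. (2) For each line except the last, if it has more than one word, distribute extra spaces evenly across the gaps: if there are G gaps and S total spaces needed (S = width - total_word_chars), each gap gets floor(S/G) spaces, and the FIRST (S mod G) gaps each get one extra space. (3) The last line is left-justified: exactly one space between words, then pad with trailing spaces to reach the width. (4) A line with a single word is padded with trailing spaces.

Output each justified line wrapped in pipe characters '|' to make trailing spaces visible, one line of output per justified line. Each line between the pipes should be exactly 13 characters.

Answer: |window golden|
|sleepy   slow|
|we  string on|
|read   cherry|
|pepper  tired|
|fruit walk do|
|dinosaur wolf|
|blackboard   |
|soft         |

Derivation:
Line 1: ['window', 'golden'] (min_width=13, slack=0)
Line 2: ['sleepy', 'slow'] (min_width=11, slack=2)
Line 3: ['we', 'string', 'on'] (min_width=12, slack=1)
Line 4: ['read', 'cherry'] (min_width=11, slack=2)
Line 5: ['pepper', 'tired'] (min_width=12, slack=1)
Line 6: ['fruit', 'walk', 'do'] (min_width=13, slack=0)
Line 7: ['dinosaur', 'wolf'] (min_width=13, slack=0)
Line 8: ['blackboard'] (min_width=10, slack=3)
Line 9: ['soft'] (min_width=4, slack=9)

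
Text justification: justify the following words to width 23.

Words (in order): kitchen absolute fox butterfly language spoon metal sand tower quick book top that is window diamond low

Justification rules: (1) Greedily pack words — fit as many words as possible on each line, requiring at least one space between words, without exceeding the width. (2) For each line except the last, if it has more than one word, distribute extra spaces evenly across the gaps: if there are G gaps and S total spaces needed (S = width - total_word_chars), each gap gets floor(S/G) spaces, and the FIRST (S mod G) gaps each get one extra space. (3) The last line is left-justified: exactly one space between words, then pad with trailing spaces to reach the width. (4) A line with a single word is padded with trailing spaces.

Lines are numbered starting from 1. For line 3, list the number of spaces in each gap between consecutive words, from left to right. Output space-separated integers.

Answer: 2 1 1

Derivation:
Line 1: ['kitchen', 'absolute', 'fox'] (min_width=20, slack=3)
Line 2: ['butterfly', 'language'] (min_width=18, slack=5)
Line 3: ['spoon', 'metal', 'sand', 'tower'] (min_width=22, slack=1)
Line 4: ['quick', 'book', 'top', 'that', 'is'] (min_width=22, slack=1)
Line 5: ['window', 'diamond', 'low'] (min_width=18, slack=5)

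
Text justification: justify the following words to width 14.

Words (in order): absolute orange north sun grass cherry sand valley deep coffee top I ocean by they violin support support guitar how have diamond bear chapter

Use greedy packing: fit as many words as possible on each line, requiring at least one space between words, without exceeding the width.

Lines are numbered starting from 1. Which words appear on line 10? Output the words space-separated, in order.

Line 1: ['absolute'] (min_width=8, slack=6)
Line 2: ['orange', 'north'] (min_width=12, slack=2)
Line 3: ['sun', 'grass'] (min_width=9, slack=5)
Line 4: ['cherry', 'sand'] (min_width=11, slack=3)
Line 5: ['valley', 'deep'] (min_width=11, slack=3)
Line 6: ['coffee', 'top', 'I'] (min_width=12, slack=2)
Line 7: ['ocean', 'by', 'they'] (min_width=13, slack=1)
Line 8: ['violin', 'support'] (min_width=14, slack=0)
Line 9: ['support', 'guitar'] (min_width=14, slack=0)
Line 10: ['how', 'have'] (min_width=8, slack=6)
Line 11: ['diamond', 'bear'] (min_width=12, slack=2)
Line 12: ['chapter'] (min_width=7, slack=7)

Answer: how have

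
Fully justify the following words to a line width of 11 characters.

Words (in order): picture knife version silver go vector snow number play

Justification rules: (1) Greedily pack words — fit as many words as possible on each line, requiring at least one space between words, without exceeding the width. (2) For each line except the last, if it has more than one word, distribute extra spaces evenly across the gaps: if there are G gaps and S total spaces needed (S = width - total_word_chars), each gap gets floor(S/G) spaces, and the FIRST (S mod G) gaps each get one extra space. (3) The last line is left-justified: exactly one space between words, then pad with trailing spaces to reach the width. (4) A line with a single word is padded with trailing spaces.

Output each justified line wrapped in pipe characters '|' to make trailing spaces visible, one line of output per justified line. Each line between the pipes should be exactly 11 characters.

Answer: |picture    |
|knife      |
|version    |
|silver   go|
|vector snow|
|number play|

Derivation:
Line 1: ['picture'] (min_width=7, slack=4)
Line 2: ['knife'] (min_width=5, slack=6)
Line 3: ['version'] (min_width=7, slack=4)
Line 4: ['silver', 'go'] (min_width=9, slack=2)
Line 5: ['vector', 'snow'] (min_width=11, slack=0)
Line 6: ['number', 'play'] (min_width=11, slack=0)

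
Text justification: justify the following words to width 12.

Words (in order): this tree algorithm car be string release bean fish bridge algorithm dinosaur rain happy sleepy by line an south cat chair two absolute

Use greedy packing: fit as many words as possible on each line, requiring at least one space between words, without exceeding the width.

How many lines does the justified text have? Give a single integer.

Answer: 14

Derivation:
Line 1: ['this', 'tree'] (min_width=9, slack=3)
Line 2: ['algorithm'] (min_width=9, slack=3)
Line 3: ['car', 'be'] (min_width=6, slack=6)
Line 4: ['string'] (min_width=6, slack=6)
Line 5: ['release', 'bean'] (min_width=12, slack=0)
Line 6: ['fish', 'bridge'] (min_width=11, slack=1)
Line 7: ['algorithm'] (min_width=9, slack=3)
Line 8: ['dinosaur'] (min_width=8, slack=4)
Line 9: ['rain', 'happy'] (min_width=10, slack=2)
Line 10: ['sleepy', 'by'] (min_width=9, slack=3)
Line 11: ['line', 'an'] (min_width=7, slack=5)
Line 12: ['south', 'cat'] (min_width=9, slack=3)
Line 13: ['chair', 'two'] (min_width=9, slack=3)
Line 14: ['absolute'] (min_width=8, slack=4)
Total lines: 14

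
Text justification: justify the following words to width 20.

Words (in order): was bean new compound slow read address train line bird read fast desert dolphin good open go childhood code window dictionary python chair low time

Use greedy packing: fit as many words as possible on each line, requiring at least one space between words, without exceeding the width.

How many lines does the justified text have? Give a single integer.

Answer: 9

Derivation:
Line 1: ['was', 'bean', 'new'] (min_width=12, slack=8)
Line 2: ['compound', 'slow', 'read'] (min_width=18, slack=2)
Line 3: ['address', 'train', 'line'] (min_width=18, slack=2)
Line 4: ['bird', 'read', 'fast'] (min_width=14, slack=6)
Line 5: ['desert', 'dolphin', 'good'] (min_width=19, slack=1)
Line 6: ['open', 'go', 'childhood'] (min_width=17, slack=3)
Line 7: ['code', 'window'] (min_width=11, slack=9)
Line 8: ['dictionary', 'python'] (min_width=17, slack=3)
Line 9: ['chair', 'low', 'time'] (min_width=14, slack=6)
Total lines: 9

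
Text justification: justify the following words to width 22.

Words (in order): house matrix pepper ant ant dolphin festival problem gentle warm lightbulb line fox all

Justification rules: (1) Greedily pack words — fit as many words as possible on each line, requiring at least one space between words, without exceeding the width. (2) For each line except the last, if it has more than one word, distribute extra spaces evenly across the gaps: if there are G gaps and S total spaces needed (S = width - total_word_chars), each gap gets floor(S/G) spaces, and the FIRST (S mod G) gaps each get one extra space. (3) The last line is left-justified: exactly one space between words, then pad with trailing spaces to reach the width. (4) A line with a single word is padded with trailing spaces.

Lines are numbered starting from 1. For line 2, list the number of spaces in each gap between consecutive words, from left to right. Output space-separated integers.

Line 1: ['house', 'matrix', 'pepper'] (min_width=19, slack=3)
Line 2: ['ant', 'ant', 'dolphin'] (min_width=15, slack=7)
Line 3: ['festival', 'problem'] (min_width=16, slack=6)
Line 4: ['gentle', 'warm', 'lightbulb'] (min_width=21, slack=1)
Line 5: ['line', 'fox', 'all'] (min_width=12, slack=10)

Answer: 5 4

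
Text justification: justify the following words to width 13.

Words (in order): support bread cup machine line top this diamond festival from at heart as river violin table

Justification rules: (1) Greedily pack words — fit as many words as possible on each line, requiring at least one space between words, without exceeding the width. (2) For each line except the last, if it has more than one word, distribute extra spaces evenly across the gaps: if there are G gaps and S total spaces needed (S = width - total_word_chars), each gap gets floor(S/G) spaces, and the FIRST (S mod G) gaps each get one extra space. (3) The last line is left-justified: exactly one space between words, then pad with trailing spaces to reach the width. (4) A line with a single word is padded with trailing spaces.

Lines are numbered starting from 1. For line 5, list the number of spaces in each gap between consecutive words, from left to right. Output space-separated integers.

Answer: 1

Derivation:
Line 1: ['support', 'bread'] (min_width=13, slack=0)
Line 2: ['cup', 'machine'] (min_width=11, slack=2)
Line 3: ['line', 'top', 'this'] (min_width=13, slack=0)
Line 4: ['diamond'] (min_width=7, slack=6)
Line 5: ['festival', 'from'] (min_width=13, slack=0)
Line 6: ['at', 'heart', 'as'] (min_width=11, slack=2)
Line 7: ['river', 'violin'] (min_width=12, slack=1)
Line 8: ['table'] (min_width=5, slack=8)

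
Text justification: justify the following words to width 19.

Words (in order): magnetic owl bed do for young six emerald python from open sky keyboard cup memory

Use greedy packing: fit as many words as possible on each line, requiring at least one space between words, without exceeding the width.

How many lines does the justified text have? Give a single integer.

Line 1: ['magnetic', 'owl', 'bed', 'do'] (min_width=19, slack=0)
Line 2: ['for', 'young', 'six'] (min_width=13, slack=6)
Line 3: ['emerald', 'python', 'from'] (min_width=19, slack=0)
Line 4: ['open', 'sky', 'keyboard'] (min_width=17, slack=2)
Line 5: ['cup', 'memory'] (min_width=10, slack=9)
Total lines: 5

Answer: 5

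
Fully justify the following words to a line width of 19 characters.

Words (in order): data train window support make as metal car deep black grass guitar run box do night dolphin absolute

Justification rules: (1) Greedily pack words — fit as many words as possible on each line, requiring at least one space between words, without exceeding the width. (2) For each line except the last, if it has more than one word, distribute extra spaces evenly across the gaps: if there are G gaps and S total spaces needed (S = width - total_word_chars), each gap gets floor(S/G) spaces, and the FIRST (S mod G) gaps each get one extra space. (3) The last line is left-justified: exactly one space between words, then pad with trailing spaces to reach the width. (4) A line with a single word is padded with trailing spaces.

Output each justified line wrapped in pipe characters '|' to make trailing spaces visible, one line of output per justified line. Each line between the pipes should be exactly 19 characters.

Line 1: ['data', 'train', 'window'] (min_width=17, slack=2)
Line 2: ['support', 'make', 'as'] (min_width=15, slack=4)
Line 3: ['metal', 'car', 'deep'] (min_width=14, slack=5)
Line 4: ['black', 'grass', 'guitar'] (min_width=18, slack=1)
Line 5: ['run', 'box', 'do', 'night'] (min_width=16, slack=3)
Line 6: ['dolphin', 'absolute'] (min_width=16, slack=3)

Answer: |data  train  window|
|support   make   as|
|metal    car   deep|
|black  grass guitar|
|run  box  do  night|
|dolphin absolute   |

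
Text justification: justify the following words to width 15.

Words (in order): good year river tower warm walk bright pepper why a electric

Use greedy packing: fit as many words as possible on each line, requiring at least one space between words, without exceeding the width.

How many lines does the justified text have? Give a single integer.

Answer: 4

Derivation:
Line 1: ['good', 'year', 'river'] (min_width=15, slack=0)
Line 2: ['tower', 'warm', 'walk'] (min_width=15, slack=0)
Line 3: ['bright', 'pepper'] (min_width=13, slack=2)
Line 4: ['why', 'a', 'electric'] (min_width=14, slack=1)
Total lines: 4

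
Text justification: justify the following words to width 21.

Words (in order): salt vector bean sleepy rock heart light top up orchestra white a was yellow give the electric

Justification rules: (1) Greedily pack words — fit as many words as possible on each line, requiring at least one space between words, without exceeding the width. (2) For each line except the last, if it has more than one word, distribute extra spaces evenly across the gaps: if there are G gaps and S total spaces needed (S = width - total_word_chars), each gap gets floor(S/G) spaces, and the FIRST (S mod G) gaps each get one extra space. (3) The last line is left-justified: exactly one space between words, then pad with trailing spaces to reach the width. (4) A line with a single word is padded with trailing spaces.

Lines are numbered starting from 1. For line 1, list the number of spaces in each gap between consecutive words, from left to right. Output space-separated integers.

Line 1: ['salt', 'vector', 'bean'] (min_width=16, slack=5)
Line 2: ['sleepy', 'rock', 'heart'] (min_width=17, slack=4)
Line 3: ['light', 'top', 'up'] (min_width=12, slack=9)
Line 4: ['orchestra', 'white', 'a', 'was'] (min_width=21, slack=0)
Line 5: ['yellow', 'give', 'the'] (min_width=15, slack=6)
Line 6: ['electric'] (min_width=8, slack=13)

Answer: 4 3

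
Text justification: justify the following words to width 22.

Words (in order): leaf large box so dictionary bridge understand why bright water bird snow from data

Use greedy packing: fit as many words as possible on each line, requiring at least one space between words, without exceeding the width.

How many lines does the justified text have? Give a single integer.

Answer: 5

Derivation:
Line 1: ['leaf', 'large', 'box', 'so'] (min_width=17, slack=5)
Line 2: ['dictionary', 'bridge'] (min_width=17, slack=5)
Line 3: ['understand', 'why', 'bright'] (min_width=21, slack=1)
Line 4: ['water', 'bird', 'snow', 'from'] (min_width=20, slack=2)
Line 5: ['data'] (min_width=4, slack=18)
Total lines: 5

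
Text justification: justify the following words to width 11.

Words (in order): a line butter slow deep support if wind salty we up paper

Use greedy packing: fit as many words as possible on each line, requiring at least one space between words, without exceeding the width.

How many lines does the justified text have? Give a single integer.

Answer: 6

Derivation:
Line 1: ['a', 'line'] (min_width=6, slack=5)
Line 2: ['butter', 'slow'] (min_width=11, slack=0)
Line 3: ['deep'] (min_width=4, slack=7)
Line 4: ['support', 'if'] (min_width=10, slack=1)
Line 5: ['wind', 'salty'] (min_width=10, slack=1)
Line 6: ['we', 'up', 'paper'] (min_width=11, slack=0)
Total lines: 6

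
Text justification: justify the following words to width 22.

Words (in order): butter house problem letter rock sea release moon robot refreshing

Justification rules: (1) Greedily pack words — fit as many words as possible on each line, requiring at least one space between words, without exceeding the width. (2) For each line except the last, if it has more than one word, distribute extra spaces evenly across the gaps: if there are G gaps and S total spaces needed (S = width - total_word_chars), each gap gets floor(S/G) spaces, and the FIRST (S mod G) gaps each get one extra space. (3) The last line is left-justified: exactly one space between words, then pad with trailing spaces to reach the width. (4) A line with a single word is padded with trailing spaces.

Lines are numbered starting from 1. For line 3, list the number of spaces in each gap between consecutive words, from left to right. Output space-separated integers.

Answer: 3 3

Derivation:
Line 1: ['butter', 'house', 'problem'] (min_width=20, slack=2)
Line 2: ['letter', 'rock', 'sea'] (min_width=15, slack=7)
Line 3: ['release', 'moon', 'robot'] (min_width=18, slack=4)
Line 4: ['refreshing'] (min_width=10, slack=12)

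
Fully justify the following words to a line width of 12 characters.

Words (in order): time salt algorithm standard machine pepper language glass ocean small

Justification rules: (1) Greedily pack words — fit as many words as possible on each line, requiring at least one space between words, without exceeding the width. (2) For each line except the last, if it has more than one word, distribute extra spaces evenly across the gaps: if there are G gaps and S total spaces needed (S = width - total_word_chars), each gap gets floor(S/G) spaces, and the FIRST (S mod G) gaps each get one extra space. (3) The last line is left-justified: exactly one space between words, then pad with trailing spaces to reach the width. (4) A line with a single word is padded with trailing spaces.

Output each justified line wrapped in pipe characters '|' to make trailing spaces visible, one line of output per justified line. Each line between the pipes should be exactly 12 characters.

Answer: |time    salt|
|algorithm   |
|standard    |
|machine     |
|pepper      |
|language    |
|glass  ocean|
|small       |

Derivation:
Line 1: ['time', 'salt'] (min_width=9, slack=3)
Line 2: ['algorithm'] (min_width=9, slack=3)
Line 3: ['standard'] (min_width=8, slack=4)
Line 4: ['machine'] (min_width=7, slack=5)
Line 5: ['pepper'] (min_width=6, slack=6)
Line 6: ['language'] (min_width=8, slack=4)
Line 7: ['glass', 'ocean'] (min_width=11, slack=1)
Line 8: ['small'] (min_width=5, slack=7)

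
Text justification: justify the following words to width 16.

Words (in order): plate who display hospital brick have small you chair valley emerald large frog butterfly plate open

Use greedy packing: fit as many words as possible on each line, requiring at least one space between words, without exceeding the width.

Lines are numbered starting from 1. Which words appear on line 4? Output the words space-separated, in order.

Answer: you chair valley

Derivation:
Line 1: ['plate', 'who'] (min_width=9, slack=7)
Line 2: ['display', 'hospital'] (min_width=16, slack=0)
Line 3: ['brick', 'have', 'small'] (min_width=16, slack=0)
Line 4: ['you', 'chair', 'valley'] (min_width=16, slack=0)
Line 5: ['emerald', 'large'] (min_width=13, slack=3)
Line 6: ['frog', 'butterfly'] (min_width=14, slack=2)
Line 7: ['plate', 'open'] (min_width=10, slack=6)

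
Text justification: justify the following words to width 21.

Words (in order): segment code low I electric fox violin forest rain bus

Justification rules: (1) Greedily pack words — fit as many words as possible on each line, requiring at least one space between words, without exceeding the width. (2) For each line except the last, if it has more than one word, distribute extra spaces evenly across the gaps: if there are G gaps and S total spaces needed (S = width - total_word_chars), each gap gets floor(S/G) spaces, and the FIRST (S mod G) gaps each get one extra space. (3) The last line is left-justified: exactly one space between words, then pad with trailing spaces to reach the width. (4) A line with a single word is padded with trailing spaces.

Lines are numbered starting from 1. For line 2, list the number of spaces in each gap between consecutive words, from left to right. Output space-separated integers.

Line 1: ['segment', 'code', 'low', 'I'] (min_width=18, slack=3)
Line 2: ['electric', 'fox', 'violin'] (min_width=19, slack=2)
Line 3: ['forest', 'rain', 'bus'] (min_width=15, slack=6)

Answer: 2 2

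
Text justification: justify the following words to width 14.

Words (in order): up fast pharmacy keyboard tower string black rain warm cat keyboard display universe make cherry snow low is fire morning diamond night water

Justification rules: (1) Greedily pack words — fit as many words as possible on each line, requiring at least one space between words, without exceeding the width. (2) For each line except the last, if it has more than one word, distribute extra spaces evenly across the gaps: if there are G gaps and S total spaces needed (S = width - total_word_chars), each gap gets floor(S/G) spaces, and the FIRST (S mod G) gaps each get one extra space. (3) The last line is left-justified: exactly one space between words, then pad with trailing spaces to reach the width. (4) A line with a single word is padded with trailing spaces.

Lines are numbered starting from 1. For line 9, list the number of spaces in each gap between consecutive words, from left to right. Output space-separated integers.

Line 1: ['up', 'fast'] (min_width=7, slack=7)
Line 2: ['pharmacy'] (min_width=8, slack=6)
Line 3: ['keyboard', 'tower'] (min_width=14, slack=0)
Line 4: ['string', 'black'] (min_width=12, slack=2)
Line 5: ['rain', 'warm', 'cat'] (min_width=13, slack=1)
Line 6: ['keyboard'] (min_width=8, slack=6)
Line 7: ['display'] (min_width=7, slack=7)
Line 8: ['universe', 'make'] (min_width=13, slack=1)
Line 9: ['cherry', 'snow'] (min_width=11, slack=3)
Line 10: ['low', 'is', 'fire'] (min_width=11, slack=3)
Line 11: ['morning'] (min_width=7, slack=7)
Line 12: ['diamond', 'night'] (min_width=13, slack=1)
Line 13: ['water'] (min_width=5, slack=9)

Answer: 4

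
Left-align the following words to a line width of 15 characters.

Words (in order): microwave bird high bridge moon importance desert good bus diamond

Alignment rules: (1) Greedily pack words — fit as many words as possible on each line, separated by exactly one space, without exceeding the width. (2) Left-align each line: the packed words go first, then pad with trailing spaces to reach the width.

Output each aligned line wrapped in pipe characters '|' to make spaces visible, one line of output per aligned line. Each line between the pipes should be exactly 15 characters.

Answer: |microwave bird |
|high bridge    |
|moon importance|
|desert good bus|
|diamond        |

Derivation:
Line 1: ['microwave', 'bird'] (min_width=14, slack=1)
Line 2: ['high', 'bridge'] (min_width=11, slack=4)
Line 3: ['moon', 'importance'] (min_width=15, slack=0)
Line 4: ['desert', 'good', 'bus'] (min_width=15, slack=0)
Line 5: ['diamond'] (min_width=7, slack=8)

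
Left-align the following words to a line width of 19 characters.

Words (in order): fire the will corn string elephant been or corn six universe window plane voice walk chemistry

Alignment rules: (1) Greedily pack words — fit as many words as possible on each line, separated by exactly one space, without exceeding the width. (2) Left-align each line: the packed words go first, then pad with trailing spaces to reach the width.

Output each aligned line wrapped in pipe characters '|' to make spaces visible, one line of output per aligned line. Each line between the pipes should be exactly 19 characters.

Line 1: ['fire', 'the', 'will', 'corn'] (min_width=18, slack=1)
Line 2: ['string', 'elephant'] (min_width=15, slack=4)
Line 3: ['been', 'or', 'corn', 'six'] (min_width=16, slack=3)
Line 4: ['universe', 'window'] (min_width=15, slack=4)
Line 5: ['plane', 'voice', 'walk'] (min_width=16, slack=3)
Line 6: ['chemistry'] (min_width=9, slack=10)

Answer: |fire the will corn |
|string elephant    |
|been or corn six   |
|universe window    |
|plane voice walk   |
|chemistry          |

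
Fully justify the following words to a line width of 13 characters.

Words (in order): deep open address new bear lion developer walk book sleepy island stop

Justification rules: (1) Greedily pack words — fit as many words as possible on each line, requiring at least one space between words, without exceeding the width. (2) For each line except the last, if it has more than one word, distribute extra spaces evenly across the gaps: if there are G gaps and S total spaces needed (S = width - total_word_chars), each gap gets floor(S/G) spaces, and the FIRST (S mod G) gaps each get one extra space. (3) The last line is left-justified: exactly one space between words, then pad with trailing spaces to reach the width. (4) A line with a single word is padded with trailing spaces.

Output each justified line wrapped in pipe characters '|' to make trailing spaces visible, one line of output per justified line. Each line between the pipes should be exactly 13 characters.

Answer: |deep     open|
|address   new|
|bear     lion|
|developer    |
|walk     book|
|sleepy island|
|stop         |

Derivation:
Line 1: ['deep', 'open'] (min_width=9, slack=4)
Line 2: ['address', 'new'] (min_width=11, slack=2)
Line 3: ['bear', 'lion'] (min_width=9, slack=4)
Line 4: ['developer'] (min_width=9, slack=4)
Line 5: ['walk', 'book'] (min_width=9, slack=4)
Line 6: ['sleepy', 'island'] (min_width=13, slack=0)
Line 7: ['stop'] (min_width=4, slack=9)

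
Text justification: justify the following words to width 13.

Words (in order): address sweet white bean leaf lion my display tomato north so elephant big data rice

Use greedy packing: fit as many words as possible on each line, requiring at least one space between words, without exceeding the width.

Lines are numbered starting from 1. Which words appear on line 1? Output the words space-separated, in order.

Answer: address sweet

Derivation:
Line 1: ['address', 'sweet'] (min_width=13, slack=0)
Line 2: ['white', 'bean'] (min_width=10, slack=3)
Line 3: ['leaf', 'lion', 'my'] (min_width=12, slack=1)
Line 4: ['display'] (min_width=7, slack=6)
Line 5: ['tomato', 'north'] (min_width=12, slack=1)
Line 6: ['so', 'elephant'] (min_width=11, slack=2)
Line 7: ['big', 'data', 'rice'] (min_width=13, slack=0)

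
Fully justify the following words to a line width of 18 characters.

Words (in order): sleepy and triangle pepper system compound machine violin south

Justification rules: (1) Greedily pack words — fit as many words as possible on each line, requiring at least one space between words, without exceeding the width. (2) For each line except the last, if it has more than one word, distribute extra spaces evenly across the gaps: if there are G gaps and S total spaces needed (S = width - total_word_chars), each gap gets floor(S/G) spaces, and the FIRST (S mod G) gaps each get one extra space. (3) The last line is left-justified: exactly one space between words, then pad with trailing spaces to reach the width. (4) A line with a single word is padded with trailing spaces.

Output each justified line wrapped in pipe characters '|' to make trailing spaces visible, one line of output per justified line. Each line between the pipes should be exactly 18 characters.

Answer: |sleepy         and|
|triangle    pepper|
|system    compound|
|machine     violin|
|south             |

Derivation:
Line 1: ['sleepy', 'and'] (min_width=10, slack=8)
Line 2: ['triangle', 'pepper'] (min_width=15, slack=3)
Line 3: ['system', 'compound'] (min_width=15, slack=3)
Line 4: ['machine', 'violin'] (min_width=14, slack=4)
Line 5: ['south'] (min_width=5, slack=13)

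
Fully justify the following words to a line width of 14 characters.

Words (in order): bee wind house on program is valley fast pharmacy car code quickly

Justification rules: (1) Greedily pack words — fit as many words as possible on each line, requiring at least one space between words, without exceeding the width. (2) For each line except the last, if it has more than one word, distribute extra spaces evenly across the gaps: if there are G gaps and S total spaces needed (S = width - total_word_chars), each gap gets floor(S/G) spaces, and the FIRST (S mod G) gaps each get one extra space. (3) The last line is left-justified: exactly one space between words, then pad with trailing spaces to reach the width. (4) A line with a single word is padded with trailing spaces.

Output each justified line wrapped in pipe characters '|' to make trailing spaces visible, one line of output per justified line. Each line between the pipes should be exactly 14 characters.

Line 1: ['bee', 'wind', 'house'] (min_width=14, slack=0)
Line 2: ['on', 'program', 'is'] (min_width=13, slack=1)
Line 3: ['valley', 'fast'] (min_width=11, slack=3)
Line 4: ['pharmacy', 'car'] (min_width=12, slack=2)
Line 5: ['code', 'quickly'] (min_width=12, slack=2)

Answer: |bee wind house|
|on  program is|
|valley    fast|
|pharmacy   car|
|code quickly  |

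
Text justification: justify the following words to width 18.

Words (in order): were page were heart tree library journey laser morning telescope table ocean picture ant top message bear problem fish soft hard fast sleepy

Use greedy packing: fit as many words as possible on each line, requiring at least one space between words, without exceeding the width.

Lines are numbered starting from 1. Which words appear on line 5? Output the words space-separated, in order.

Line 1: ['were', 'page', 'were'] (min_width=14, slack=4)
Line 2: ['heart', 'tree', 'library'] (min_width=18, slack=0)
Line 3: ['journey', 'laser'] (min_width=13, slack=5)
Line 4: ['morning', 'telescope'] (min_width=17, slack=1)
Line 5: ['table', 'ocean'] (min_width=11, slack=7)
Line 6: ['picture', 'ant', 'top'] (min_width=15, slack=3)
Line 7: ['message', 'bear'] (min_width=12, slack=6)
Line 8: ['problem', 'fish', 'soft'] (min_width=17, slack=1)
Line 9: ['hard', 'fast', 'sleepy'] (min_width=16, slack=2)

Answer: table ocean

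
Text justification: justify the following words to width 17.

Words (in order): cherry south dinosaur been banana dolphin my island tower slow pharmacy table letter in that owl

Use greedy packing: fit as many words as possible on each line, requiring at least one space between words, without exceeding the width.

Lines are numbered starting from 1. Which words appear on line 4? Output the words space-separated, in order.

Line 1: ['cherry', 'south'] (min_width=12, slack=5)
Line 2: ['dinosaur', 'been'] (min_width=13, slack=4)
Line 3: ['banana', 'dolphin', 'my'] (min_width=17, slack=0)
Line 4: ['island', 'tower', 'slow'] (min_width=17, slack=0)
Line 5: ['pharmacy', 'table'] (min_width=14, slack=3)
Line 6: ['letter', 'in', 'that'] (min_width=14, slack=3)
Line 7: ['owl'] (min_width=3, slack=14)

Answer: island tower slow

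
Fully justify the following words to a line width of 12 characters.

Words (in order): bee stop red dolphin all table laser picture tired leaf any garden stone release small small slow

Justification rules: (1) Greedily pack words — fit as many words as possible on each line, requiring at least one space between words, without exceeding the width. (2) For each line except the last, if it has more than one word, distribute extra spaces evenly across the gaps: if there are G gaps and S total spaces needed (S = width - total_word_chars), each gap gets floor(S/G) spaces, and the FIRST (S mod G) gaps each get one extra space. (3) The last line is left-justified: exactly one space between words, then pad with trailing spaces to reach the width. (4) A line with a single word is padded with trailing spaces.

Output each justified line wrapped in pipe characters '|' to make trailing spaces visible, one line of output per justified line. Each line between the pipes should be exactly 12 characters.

Line 1: ['bee', 'stop', 'red'] (min_width=12, slack=0)
Line 2: ['dolphin', 'all'] (min_width=11, slack=1)
Line 3: ['table', 'laser'] (min_width=11, slack=1)
Line 4: ['picture'] (min_width=7, slack=5)
Line 5: ['tired', 'leaf'] (min_width=10, slack=2)
Line 6: ['any', 'garden'] (min_width=10, slack=2)
Line 7: ['stone'] (min_width=5, slack=7)
Line 8: ['release'] (min_width=7, slack=5)
Line 9: ['small', 'small'] (min_width=11, slack=1)
Line 10: ['slow'] (min_width=4, slack=8)

Answer: |bee stop red|
|dolphin  all|
|table  laser|
|picture     |
|tired   leaf|
|any   garden|
|stone       |
|release     |
|small  small|
|slow        |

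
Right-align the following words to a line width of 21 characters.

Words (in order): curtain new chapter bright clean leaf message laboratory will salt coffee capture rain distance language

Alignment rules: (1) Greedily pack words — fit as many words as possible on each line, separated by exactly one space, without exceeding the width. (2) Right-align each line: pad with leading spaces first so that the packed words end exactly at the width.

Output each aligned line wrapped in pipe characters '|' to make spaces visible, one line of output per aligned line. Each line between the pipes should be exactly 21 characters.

Answer: |  curtain new chapter|
|    bright clean leaf|
|   message laboratory|
|     will salt coffee|
|capture rain distance|
|             language|

Derivation:
Line 1: ['curtain', 'new', 'chapter'] (min_width=19, slack=2)
Line 2: ['bright', 'clean', 'leaf'] (min_width=17, slack=4)
Line 3: ['message', 'laboratory'] (min_width=18, slack=3)
Line 4: ['will', 'salt', 'coffee'] (min_width=16, slack=5)
Line 5: ['capture', 'rain', 'distance'] (min_width=21, slack=0)
Line 6: ['language'] (min_width=8, slack=13)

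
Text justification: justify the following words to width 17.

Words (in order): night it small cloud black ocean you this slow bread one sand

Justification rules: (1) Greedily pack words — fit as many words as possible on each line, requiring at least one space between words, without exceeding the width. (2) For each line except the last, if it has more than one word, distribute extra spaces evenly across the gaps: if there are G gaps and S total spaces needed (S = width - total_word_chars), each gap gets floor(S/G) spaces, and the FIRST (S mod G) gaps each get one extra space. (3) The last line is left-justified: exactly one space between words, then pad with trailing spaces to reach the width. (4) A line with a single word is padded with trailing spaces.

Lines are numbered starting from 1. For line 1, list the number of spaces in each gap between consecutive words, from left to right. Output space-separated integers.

Line 1: ['night', 'it', 'small'] (min_width=14, slack=3)
Line 2: ['cloud', 'black', 'ocean'] (min_width=17, slack=0)
Line 3: ['you', 'this', 'slow'] (min_width=13, slack=4)
Line 4: ['bread', 'one', 'sand'] (min_width=14, slack=3)

Answer: 3 2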